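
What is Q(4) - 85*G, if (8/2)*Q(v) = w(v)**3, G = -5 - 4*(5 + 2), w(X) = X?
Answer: 2821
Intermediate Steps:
G = -33 (G = -5 - 4*7 = -5 - 1*28 = -5 - 28 = -33)
Q(v) = v**3/4
Q(4) - 85*G = (1/4)*4**3 - 85*(-33) = (1/4)*64 + 2805 = 16 + 2805 = 2821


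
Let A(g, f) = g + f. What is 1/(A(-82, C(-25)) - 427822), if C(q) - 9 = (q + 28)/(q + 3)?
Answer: -22/9413693 ≈ -2.3370e-6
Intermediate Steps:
C(q) = 9 + (28 + q)/(3 + q) (C(q) = 9 + (q + 28)/(q + 3) = 9 + (28 + q)/(3 + q))
A(g, f) = f + g
1/(A(-82, C(-25)) - 427822) = 1/((5*(11 + 2*(-25))/(3 - 25) - 82) - 427822) = 1/((5*(11 - 50)/(-22) - 82) - 427822) = 1/((5*(-1/22)*(-39) - 82) - 427822) = 1/((195/22 - 82) - 427822) = 1/(-1609/22 - 427822) = 1/(-9413693/22) = -22/9413693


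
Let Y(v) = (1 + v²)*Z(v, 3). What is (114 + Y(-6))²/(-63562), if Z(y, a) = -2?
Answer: -800/31781 ≈ -0.025172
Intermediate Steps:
Y(v) = -2 - 2*v² (Y(v) = (1 + v²)*(-2) = -2 - 2*v²)
(114 + Y(-6))²/(-63562) = (114 + (-2 - 2*(-6)²))²/(-63562) = (114 + (-2 - 2*36))²*(-1/63562) = (114 + (-2 - 72))²*(-1/63562) = (114 - 74)²*(-1/63562) = 40²*(-1/63562) = 1600*(-1/63562) = -800/31781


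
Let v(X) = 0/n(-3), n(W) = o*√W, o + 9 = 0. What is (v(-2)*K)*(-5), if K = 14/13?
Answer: 0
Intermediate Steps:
o = -9 (o = -9 + 0 = -9)
n(W) = -9*√W
v(X) = 0 (v(X) = 0/((-9*I*√3)) = 0*(I*√3/27) = 0)
K = 14/13 (K = 14*(1/13) = 14/13 ≈ 1.0769)
(v(-2)*K)*(-5) = (0*(14/13))*(-5) = 0*(-5) = 0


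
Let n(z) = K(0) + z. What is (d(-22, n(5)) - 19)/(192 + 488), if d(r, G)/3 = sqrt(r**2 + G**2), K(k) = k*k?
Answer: -19/680 + 3*sqrt(509)/680 ≈ 0.071593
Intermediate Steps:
K(k) = k**2
n(z) = z (n(z) = 0**2 + z = 0 + z = z)
d(r, G) = 3*sqrt(G**2 + r**2) (d(r, G) = 3*sqrt(r**2 + G**2) = 3*sqrt(G**2 + r**2))
(d(-22, n(5)) - 19)/(192 + 488) = (3*sqrt(5**2 + (-22)**2) - 19)/(192 + 488) = (3*sqrt(25 + 484) - 19)/680 = (3*sqrt(509) - 19)*(1/680) = (-19 + 3*sqrt(509))*(1/680) = -19/680 + 3*sqrt(509)/680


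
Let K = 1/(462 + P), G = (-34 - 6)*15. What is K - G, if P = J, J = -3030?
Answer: 1540799/2568 ≈ 600.00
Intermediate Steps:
P = -3030
G = -600 (G = -40*15 = -600)
K = -1/2568 (K = 1/(462 - 3030) = 1/(-2568) = -1/2568 ≈ -0.00038941)
K - G = -1/2568 - 1*(-600) = -1/2568 + 600 = 1540799/2568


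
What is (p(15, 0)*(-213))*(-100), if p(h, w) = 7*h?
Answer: 2236500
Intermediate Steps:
(p(15, 0)*(-213))*(-100) = ((7*15)*(-213))*(-100) = (105*(-213))*(-100) = -22365*(-100) = 2236500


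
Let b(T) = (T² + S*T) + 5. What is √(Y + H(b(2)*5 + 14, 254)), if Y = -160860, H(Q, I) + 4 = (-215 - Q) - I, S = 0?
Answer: 4*I*√10087 ≈ 401.74*I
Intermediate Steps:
b(T) = 5 + T² (b(T) = (T² + 0*T) + 5 = (T² + 0) + 5 = T² + 5 = 5 + T²)
H(Q, I) = -219 - I - Q (H(Q, I) = -4 + ((-215 - Q) - I) = -4 + (-215 - I - Q) = -219 - I - Q)
√(Y + H(b(2)*5 + 14, 254)) = √(-160860 + (-219 - 1*254 - ((5 + 2²)*5 + 14))) = √(-160860 + (-219 - 254 - ((5 + 4)*5 + 14))) = √(-160860 + (-219 - 254 - (9*5 + 14))) = √(-160860 + (-219 - 254 - (45 + 14))) = √(-160860 + (-219 - 254 - 1*59)) = √(-160860 + (-219 - 254 - 59)) = √(-160860 - 532) = √(-161392) = 4*I*√10087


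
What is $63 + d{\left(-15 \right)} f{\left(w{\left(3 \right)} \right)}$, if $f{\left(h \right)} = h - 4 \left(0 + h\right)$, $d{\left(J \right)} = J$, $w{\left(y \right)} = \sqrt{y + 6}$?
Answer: $198$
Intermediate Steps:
$w{\left(y \right)} = \sqrt{6 + y}$
$f{\left(h \right)} = - 3 h$ ($f{\left(h \right)} = h - 4 h = - 3 h$)
$63 + d{\left(-15 \right)} f{\left(w{\left(3 \right)} \right)} = 63 - 15 \left(- 3 \sqrt{6 + 3}\right) = 63 - 15 \left(- 3 \sqrt{9}\right) = 63 - 15 \left(\left(-3\right) 3\right) = 63 - -135 = 63 + 135 = 198$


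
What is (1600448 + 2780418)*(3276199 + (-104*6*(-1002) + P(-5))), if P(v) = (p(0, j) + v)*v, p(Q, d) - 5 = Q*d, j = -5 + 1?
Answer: 17091716513102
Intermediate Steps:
j = -4
p(Q, d) = 5 + Q*d
P(v) = v*(5 + v) (P(v) = ((5 + 0*(-4)) + v)*v = ((5 + 0) + v)*v = (5 + v)*v = v*(5 + v))
(1600448 + 2780418)*(3276199 + (-104*6*(-1002) + P(-5))) = (1600448 + 2780418)*(3276199 + (-104*6*(-1002) - 5*(5 - 5))) = 4380866*(3276199 + (-624*(-1002) - 5*0)) = 4380866*(3276199 + (625248 + 0)) = 4380866*(3276199 + 625248) = 4380866*3901447 = 17091716513102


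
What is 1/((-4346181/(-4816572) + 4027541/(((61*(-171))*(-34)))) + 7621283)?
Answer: 284702754348/2169803751820869455 ≈ 1.3121e-7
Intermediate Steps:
1/((-4346181/(-4816572) + 4027541/(((61*(-171))*(-34)))) + 7621283) = 1/((-4346181*(-1/4816572) + 4027541/((-10431*(-34)))) + 7621283) = 1/((1448727/1605524 + 4027541/354654) + 7621283) = 1/(3490055280971/284702754348 + 7621283) = 1/(2169803751820869455/284702754348) = 284702754348/2169803751820869455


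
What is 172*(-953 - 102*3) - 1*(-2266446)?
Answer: 2049898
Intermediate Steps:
172*(-953 - 102*3) - 1*(-2266446) = 172*(-953 - 306) + 2266446 = 172*(-1259) + 2266446 = -216548 + 2266446 = 2049898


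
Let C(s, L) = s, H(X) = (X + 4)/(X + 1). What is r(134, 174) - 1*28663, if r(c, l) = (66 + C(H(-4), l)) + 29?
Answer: -28568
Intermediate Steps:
H(X) = (4 + X)/(1 + X)
r(c, l) = 95 (r(c, l) = (66 + (4 - 4)/(1 - 4)) + 29 = (66 + 0/(-3)) + 29 = (66 - ⅓*0) + 29 = (66 + 0) + 29 = 66 + 29 = 95)
r(134, 174) - 1*28663 = 95 - 1*28663 = 95 - 28663 = -28568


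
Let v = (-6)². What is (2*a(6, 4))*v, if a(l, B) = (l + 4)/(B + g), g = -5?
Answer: -720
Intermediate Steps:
a(l, B) = (4 + l)/(-5 + B) (a(l, B) = (l + 4)/(B - 5) = (4 + l)/(-5 + B))
v = 36
(2*a(6, 4))*v = (2*((4 + 6)/(-5 + 4)))*36 = (2*(10/(-1)))*36 = (2*(-1*10))*36 = (2*(-10))*36 = -20*36 = -720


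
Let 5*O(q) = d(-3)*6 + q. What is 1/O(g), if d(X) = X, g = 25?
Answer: 5/7 ≈ 0.71429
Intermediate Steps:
O(q) = -18/5 + q/5 (O(q) = (-3*6 + q)/5 = (-18 + q)/5 = -18/5 + q/5)
1/O(g) = 1/(-18/5 + (⅕)*25) = 1/(-18/5 + 5) = 1/(7/5) = 5/7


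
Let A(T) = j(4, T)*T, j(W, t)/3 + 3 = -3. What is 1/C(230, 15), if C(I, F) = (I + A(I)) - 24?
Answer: -1/3934 ≈ -0.00025419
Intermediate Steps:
j(W, t) = -18 (j(W, t) = -9 + 3*(-3) = -9 - 9 = -18)
A(T) = -18*T
C(I, F) = -24 - 17*I (C(I, F) = (I - 18*I) - 24 = -17*I - 24 = -24 - 17*I)
1/C(230, 15) = 1/(-24 - 17*230) = 1/(-24 - 3910) = 1/(-3934) = -1/3934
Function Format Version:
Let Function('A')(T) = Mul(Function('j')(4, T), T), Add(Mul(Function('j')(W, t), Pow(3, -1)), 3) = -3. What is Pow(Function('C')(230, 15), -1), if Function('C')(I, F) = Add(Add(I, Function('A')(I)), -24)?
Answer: Rational(-1, 3934) ≈ -0.00025419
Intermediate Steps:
Function('j')(W, t) = -18 (Function('j')(W, t) = Add(-9, Mul(3, -3)) = Add(-9, -9) = -18)
Function('A')(T) = Mul(-18, T)
Function('C')(I, F) = Add(-24, Mul(-17, I)) (Function('C')(I, F) = Add(Add(I, Mul(-18, I)), -24) = Add(Mul(-17, I), -24) = Add(-24, Mul(-17, I)))
Pow(Function('C')(230, 15), -1) = Pow(Add(-24, Mul(-17, 230)), -1) = Pow(Add(-24, -3910), -1) = Pow(-3934, -1) = Rational(-1, 3934)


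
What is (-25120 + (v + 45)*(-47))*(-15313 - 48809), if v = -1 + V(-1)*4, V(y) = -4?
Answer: 1695129192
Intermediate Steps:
v = -17 (v = -1 - 4*4 = -1 - 16 = -17)
(-25120 + (v + 45)*(-47))*(-15313 - 48809) = (-25120 + (-17 + 45)*(-47))*(-15313 - 48809) = (-25120 + 28*(-47))*(-64122) = (-25120 - 1316)*(-64122) = -26436*(-64122) = 1695129192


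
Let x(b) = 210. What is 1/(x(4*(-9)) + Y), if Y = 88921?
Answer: 1/89131 ≈ 1.1219e-5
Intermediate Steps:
1/(x(4*(-9)) + Y) = 1/(210 + 88921) = 1/89131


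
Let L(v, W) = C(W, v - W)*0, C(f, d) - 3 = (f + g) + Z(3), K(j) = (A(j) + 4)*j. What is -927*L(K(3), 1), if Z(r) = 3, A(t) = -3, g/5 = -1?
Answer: 0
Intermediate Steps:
g = -5 (g = 5*(-1) = -5)
K(j) = j (K(j) = (-3 + 4)*j = 1*j = j)
C(f, d) = 1 + f (C(f, d) = 3 + ((f - 5) + 3) = 3 + ((-5 + f) + 3) = 3 + (-2 + f) = 1 + f)
L(v, W) = 0 (L(v, W) = (1 + W)*0 = 0)
-927*L(K(3), 1) = -927*0 = 0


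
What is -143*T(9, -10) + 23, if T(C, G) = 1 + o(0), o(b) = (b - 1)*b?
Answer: -120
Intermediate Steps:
o(b) = b*(-1 + b) (o(b) = (-1 + b)*b = b*(-1 + b))
T(C, G) = 1 (T(C, G) = 1 + 0*(-1 + 0) = 1 + 0*(-1) = 1 + 0 = 1)
-143*T(9, -10) + 23 = -143*1 + 23 = -143 + 23 = -120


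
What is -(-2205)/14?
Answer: 315/2 ≈ 157.50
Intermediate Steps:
-(-2205)/14 = -35*(-9/2) = 315/2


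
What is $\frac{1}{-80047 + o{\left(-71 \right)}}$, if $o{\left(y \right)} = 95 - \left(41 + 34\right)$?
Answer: $- \frac{1}{80027} \approx -1.2496 \cdot 10^{-5}$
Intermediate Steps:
$o{\left(y \right)} = 20$ ($o{\left(y \right)} = 95 - 75 = 20$)
$\frac{1}{-80047 + o{\left(-71 \right)}} = \frac{1}{-80047 + 20} = \frac{1}{-80027} = - \frac{1}{80027}$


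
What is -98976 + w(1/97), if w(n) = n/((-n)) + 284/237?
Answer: -23457265/237 ≈ -98976.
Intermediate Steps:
w(n) = 47/237 (w(n) = n*(-1/n) + 284*(1/237) = -1 + 284/237 = 47/237)
-98976 + w(1/97) = -98976 + 47/237 = -23457265/237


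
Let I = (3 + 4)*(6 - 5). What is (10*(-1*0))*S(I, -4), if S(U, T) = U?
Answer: 0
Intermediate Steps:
I = 7 (I = 7*1 = 7)
(10*(-1*0))*S(I, -4) = (10*(-1*0))*7 = (10*0)*7 = 0*7 = 0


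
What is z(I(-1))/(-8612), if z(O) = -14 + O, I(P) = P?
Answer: 15/8612 ≈ 0.0017418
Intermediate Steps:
z(I(-1))/(-8612) = (-14 - 1)/(-8612) = -15*(-1/8612) = 15/8612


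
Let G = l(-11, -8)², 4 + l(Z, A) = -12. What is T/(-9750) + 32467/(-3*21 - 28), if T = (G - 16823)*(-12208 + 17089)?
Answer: 13889601/1750 ≈ 7936.9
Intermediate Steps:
l(Z, A) = -16 (l(Z, A) = -4 - 12 = -16)
G = 256 (G = (-16)² = 256)
T = -80863527 (T = (256 - 16823)*(-12208 + 17089) = -16567*4881 = -80863527)
T/(-9750) + 32467/(-3*21 - 28) = -80863527/(-9750) + 32467/(-3*21 - 28) = -80863527*(-1/9750) + 32467/(-63 - 28) = 26954509/3250 + 32467/(-91) = 26954509/3250 + 32467*(-1/91) = 26954509/3250 - 32467/91 = 13889601/1750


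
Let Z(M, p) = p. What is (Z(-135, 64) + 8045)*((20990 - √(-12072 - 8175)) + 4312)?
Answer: 205173918 - 8109*I*√20247 ≈ 2.0517e+8 - 1.1538e+6*I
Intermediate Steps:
(Z(-135, 64) + 8045)*((20990 - √(-12072 - 8175)) + 4312) = (64 + 8045)*((20990 - √(-12072 - 8175)) + 4312) = 8109*((20990 - √(-20247)) + 4312) = 8109*((20990 - I*√20247) + 4312) = 8109*(25302 - I*√20247) = 205173918 - 8109*I*√20247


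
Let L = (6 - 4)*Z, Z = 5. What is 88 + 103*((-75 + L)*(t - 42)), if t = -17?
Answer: 395093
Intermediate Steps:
L = 10 (L = (6 - 4)*5 = 2*5 = 10)
88 + 103*((-75 + L)*(t - 42)) = 88 + 103*((-75 + 10)*(-17 - 42)) = 88 + 103*(-65*(-59)) = 88 + 103*3835 = 88 + 395005 = 395093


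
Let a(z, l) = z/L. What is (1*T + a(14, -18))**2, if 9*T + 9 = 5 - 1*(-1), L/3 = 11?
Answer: 1/121 ≈ 0.0082645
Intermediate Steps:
L = 33 (L = 3*11 = 33)
T = -1/3 (T = -1 + (5 - 1*(-1))/9 = -1 + (5 + 1)/9 = -1 + (1/9)*6 = -1 + 2/3 = -1/3 ≈ -0.33333)
a(z, l) = z/33
(1*T + a(14, -18))**2 = (1*(-1/3) + (1/33)*14)**2 = (-1/3 + 14/33)**2 = (1/11)**2 = 1/121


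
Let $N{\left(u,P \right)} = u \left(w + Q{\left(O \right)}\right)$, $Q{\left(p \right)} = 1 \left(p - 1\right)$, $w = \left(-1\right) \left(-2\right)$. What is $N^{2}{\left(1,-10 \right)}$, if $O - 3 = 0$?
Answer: $16$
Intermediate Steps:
$O = 3$ ($O = 3 + 0 = 3$)
$w = 2$
$Q{\left(p \right)} = -1 + p$ ($Q{\left(p \right)} = 1 \left(-1 + p\right) = -1 + p$)
$N{\left(u,P \right)} = 4 u$ ($N{\left(u,P \right)} = u \left(2 + \left(-1 + 3\right)\right) = u \left(2 + 2\right) = u 4 = 4 u$)
$N^{2}{\left(1,-10 \right)} = \left(4 \cdot 1\right)^{2} = 4^{2} = 16$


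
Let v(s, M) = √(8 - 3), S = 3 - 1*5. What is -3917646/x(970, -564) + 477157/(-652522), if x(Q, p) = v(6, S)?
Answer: -477157/652522 - 3917646*√5/5 ≈ -1.7520e+6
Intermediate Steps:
S = -2 (S = 3 - 5 = -2)
v(s, M) = √5
x(Q, p) = √5
-3917646/x(970, -564) + 477157/(-652522) = -3917646*√5/5 + 477157/(-652522) = -3917646*√5/5 + 477157*(-1/652522) = -3917646*√5/5 - 477157/652522 = -477157/652522 - 3917646*√5/5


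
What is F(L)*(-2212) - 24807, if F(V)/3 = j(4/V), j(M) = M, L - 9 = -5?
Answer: -31443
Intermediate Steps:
L = 4 (L = 9 - 5 = 4)
F(V) = 12/V (F(V) = 3*(4/V) = 12/V)
F(L)*(-2212) - 24807 = (12/4)*(-2212) - 24807 = (12*(1/4))*(-2212) - 24807 = 3*(-2212) - 24807 = -6636 - 24807 = -31443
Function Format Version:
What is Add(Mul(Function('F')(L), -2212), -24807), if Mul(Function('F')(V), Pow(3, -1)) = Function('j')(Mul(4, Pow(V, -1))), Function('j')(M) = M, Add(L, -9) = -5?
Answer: -31443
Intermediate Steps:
L = 4 (L = Add(9, -5) = 4)
Function('F')(V) = Mul(12, Pow(V, -1)) (Function('F')(V) = Mul(3, Mul(4, Pow(V, -1))) = Mul(12, Pow(V, -1)))
Add(Mul(Function('F')(L), -2212), -24807) = Add(Mul(Mul(12, Pow(4, -1)), -2212), -24807) = Add(Mul(Mul(12, Rational(1, 4)), -2212), -24807) = Add(Mul(3, -2212), -24807) = Add(-6636, -24807) = -31443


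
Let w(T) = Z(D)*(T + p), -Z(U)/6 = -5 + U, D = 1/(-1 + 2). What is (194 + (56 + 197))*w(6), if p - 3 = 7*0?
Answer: 96552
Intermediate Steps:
D = 1 (D = 1/1 = 1)
Z(U) = 30 - 6*U (Z(U) = -6*(-5 + U) = 30 - 6*U)
p = 3 (p = 3 + 7*0 = 3 + 0 = 3)
w(T) = 72 + 24*T (w(T) = (30 - 6*1)*(T + 3) = (30 - 6)*(3 + T) = 24*(3 + T) = 72 + 24*T)
(194 + (56 + 197))*w(6) = (194 + (56 + 197))*(72 + 24*6) = (194 + 253)*(72 + 144) = 447*216 = 96552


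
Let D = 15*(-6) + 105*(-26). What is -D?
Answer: 2820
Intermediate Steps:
D = -2820 (D = -90 - 2730 = -2820)
-D = -1*(-2820) = 2820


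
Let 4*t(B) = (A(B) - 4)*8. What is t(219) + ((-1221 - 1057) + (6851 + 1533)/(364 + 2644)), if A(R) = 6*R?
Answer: 16205/47 ≈ 344.79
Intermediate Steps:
t(B) = -8 + 12*B (t(B) = ((6*B - 4)*8)/4 = ((-4 + 6*B)*8)/4 = (-32 + 48*B)/4 = -8 + 12*B)
t(219) + ((-1221 - 1057) + (6851 + 1533)/(364 + 2644)) = (-8 + 12*219) + ((-1221 - 1057) + (6851 + 1533)/(364 + 2644)) = (-8 + 2628) + (-2278 + 8384/3008) = 2620 + (-2278 + 8384*(1/3008)) = 2620 + (-2278 + 131/47) = 2620 - 106935/47 = 16205/47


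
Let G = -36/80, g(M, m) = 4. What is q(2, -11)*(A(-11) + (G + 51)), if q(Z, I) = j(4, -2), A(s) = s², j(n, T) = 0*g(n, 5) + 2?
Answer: 3431/10 ≈ 343.10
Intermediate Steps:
G = -9/20 (G = -36*1/80 = -9/20 ≈ -0.45000)
j(n, T) = 2 (j(n, T) = 0*4 + 2 = 0 + 2 = 2)
q(Z, I) = 2
q(2, -11)*(A(-11) + (G + 51)) = 2*((-11)² + (-9/20 + 51)) = 2*(121 + 1011/20) = 2*(3431/20) = 3431/10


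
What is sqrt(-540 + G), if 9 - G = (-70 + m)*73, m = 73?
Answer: 5*I*sqrt(30) ≈ 27.386*I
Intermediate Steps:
G = -210 (G = 9 - (-70 + 73)*73 = 9 - 3*73 = 9 - 1*219 = 9 - 219 = -210)
sqrt(-540 + G) = sqrt(-540 - 210) = sqrt(-750) = 5*I*sqrt(30)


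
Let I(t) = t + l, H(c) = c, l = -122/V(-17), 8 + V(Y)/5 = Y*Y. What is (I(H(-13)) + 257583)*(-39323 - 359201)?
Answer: -144220147865472/1405 ≈ -1.0265e+11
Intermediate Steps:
V(Y) = -40 + 5*Y² (V(Y) = -40 + 5*(Y*Y) = -40 + 5*Y²)
l = -122/1405 (l = -122/(-40 + 5*(-17)²) = -122/(-40 + 5*289) = -122/(-40 + 1445) = -122/1405 ≈ -0.086833)
I(t) = -122/1405 + t (I(t) = t - 122/1405 = -122/1405 + t)
(I(H(-13)) + 257583)*(-39323 - 359201) = ((-122/1405 - 13) + 257583)*(-39323 - 359201) = (-18387/1405 + 257583)*(-398524) = (361885728/1405)*(-398524) = -144220147865472/1405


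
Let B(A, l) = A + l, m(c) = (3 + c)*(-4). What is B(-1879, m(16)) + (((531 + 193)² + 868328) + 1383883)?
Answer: 2774432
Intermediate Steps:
m(c) = -12 - 4*c
B(-1879, m(16)) + (((531 + 193)² + 868328) + 1383883) = (-1879 + (-12 - 4*16)) + (((531 + 193)² + 868328) + 1383883) = (-1879 + (-12 - 64)) + ((724² + 868328) + 1383883) = (-1879 - 76) + ((524176 + 868328) + 1383883) = -1955 + (1392504 + 1383883) = -1955 + 2776387 = 2774432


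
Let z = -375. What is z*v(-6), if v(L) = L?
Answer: 2250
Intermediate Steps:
z*v(-6) = -375*(-6) = 2250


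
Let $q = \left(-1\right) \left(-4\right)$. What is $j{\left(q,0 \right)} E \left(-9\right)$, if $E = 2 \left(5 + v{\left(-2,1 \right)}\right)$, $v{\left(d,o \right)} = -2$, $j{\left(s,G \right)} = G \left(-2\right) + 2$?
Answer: $-108$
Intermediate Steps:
$q = 4$
$j{\left(s,G \right)} = 2 - 2 G$ ($j{\left(s,G \right)} = - 2 G + 2 = 2 - 2 G$)
$E = 6$ ($E = 2 \left(5 - 2\right) = 2 \cdot 3 = 6$)
$j{\left(q,0 \right)} E \left(-9\right) = \left(2 - 0\right) 6 \left(-9\right) = \left(2 + 0\right) 6 \left(-9\right) = 2 \cdot 6 \left(-9\right) = 12 \left(-9\right) = -108$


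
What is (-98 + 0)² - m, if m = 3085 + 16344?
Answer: -9825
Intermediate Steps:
m = 19429
(-98 + 0)² - m = (-98 + 0)² - 1*19429 = (-98)² - 19429 = 9604 - 19429 = -9825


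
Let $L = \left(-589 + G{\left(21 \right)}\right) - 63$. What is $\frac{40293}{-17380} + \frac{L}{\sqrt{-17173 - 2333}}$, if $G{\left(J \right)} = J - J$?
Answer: $- \frac{3663}{1580} + \frac{326 i \sqrt{19506}}{9753} \approx -2.3184 + 4.6684 i$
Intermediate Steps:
$G{\left(J \right)} = 0$
$L = -652$ ($L = \left(-589 + 0\right) - 63 = -589 - 63 = -652$)
$\frac{40293}{-17380} + \frac{L}{\sqrt{-17173 - 2333}} = \frac{40293}{-17380} - \frac{652}{\sqrt{-17173 - 2333}} = 40293 \left(- \frac{1}{17380}\right) - \frac{652}{\sqrt{-19506}} = - \frac{3663}{1580} - \frac{652}{i \sqrt{19506}} = - \frac{3663}{1580} - 652 \left(- \frac{i \sqrt{19506}}{19506}\right) = - \frac{3663}{1580} + \frac{326 i \sqrt{19506}}{9753}$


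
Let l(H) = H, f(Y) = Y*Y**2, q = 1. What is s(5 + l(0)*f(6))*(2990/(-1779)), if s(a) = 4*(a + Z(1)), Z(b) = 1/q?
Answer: -23920/593 ≈ -40.337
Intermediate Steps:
f(Y) = Y**3
Z(b) = 1 (Z(b) = 1/1 = 1)
s(a) = 4 + 4*a (s(a) = 4*(a + 1) = 4*(1 + a) = 4 + 4*a)
s(5 + l(0)*f(6))*(2990/(-1779)) = (4 + 4*(5 + 0*6**3))*(2990/(-1779)) = (4 + 4*(5 + 0*216))*(2990*(-1/1779)) = (4 + 4*(5 + 0))*(-2990/1779) = (4 + 4*5)*(-2990/1779) = (4 + 20)*(-2990/1779) = 24*(-2990/1779) = -23920/593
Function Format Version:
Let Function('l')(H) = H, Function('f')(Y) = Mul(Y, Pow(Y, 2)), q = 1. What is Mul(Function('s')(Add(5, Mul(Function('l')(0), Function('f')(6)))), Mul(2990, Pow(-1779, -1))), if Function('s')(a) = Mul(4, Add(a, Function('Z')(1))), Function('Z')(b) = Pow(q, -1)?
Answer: Rational(-23920, 593) ≈ -40.337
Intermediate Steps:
Function('f')(Y) = Pow(Y, 3)
Function('Z')(b) = 1 (Function('Z')(b) = Pow(1, -1) = 1)
Function('s')(a) = Add(4, Mul(4, a)) (Function('s')(a) = Mul(4, Add(a, 1)) = Mul(4, Add(1, a)) = Add(4, Mul(4, a)))
Mul(Function('s')(Add(5, Mul(Function('l')(0), Function('f')(6)))), Mul(2990, Pow(-1779, -1))) = Mul(Add(4, Mul(4, Add(5, Mul(0, Pow(6, 3))))), Mul(2990, Pow(-1779, -1))) = Mul(Add(4, Mul(4, Add(5, Mul(0, 216)))), Mul(2990, Rational(-1, 1779))) = Mul(Add(4, Mul(4, Add(5, 0))), Rational(-2990, 1779)) = Mul(Add(4, Mul(4, 5)), Rational(-2990, 1779)) = Mul(Add(4, 20), Rational(-2990, 1779)) = Mul(24, Rational(-2990, 1779)) = Rational(-23920, 593)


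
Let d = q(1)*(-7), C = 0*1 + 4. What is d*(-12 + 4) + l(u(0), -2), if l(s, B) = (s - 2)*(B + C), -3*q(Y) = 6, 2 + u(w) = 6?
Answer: -108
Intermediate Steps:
C = 4 (C = 0 + 4 = 4)
u(w) = 4 (u(w) = -2 + 6 = 4)
q(Y) = -2 (q(Y) = -⅓*6 = -2)
d = 14 (d = -2*(-7) = 14)
l(s, B) = (-2 + s)*(4 + B) (l(s, B) = (s - 2)*(B + 4) = (-2 + s)*(4 + B))
d*(-12 + 4) + l(u(0), -2) = 14*(-12 + 4) + (-8 - 2*(-2) + 4*4 - 2*4) = 14*(-8) + (-8 + 4 + 16 - 8) = -112 + 4 = -108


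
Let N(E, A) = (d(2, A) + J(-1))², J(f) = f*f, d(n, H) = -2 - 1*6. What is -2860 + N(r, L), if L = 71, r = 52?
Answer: -2811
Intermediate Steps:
d(n, H) = -8 (d(n, H) = -2 - 6 = -8)
J(f) = f²
N(E, A) = 49 (N(E, A) = (-8 + (-1)²)² = (-8 + 1)² = (-7)² = 49)
-2860 + N(r, L) = -2860 + 49 = -2811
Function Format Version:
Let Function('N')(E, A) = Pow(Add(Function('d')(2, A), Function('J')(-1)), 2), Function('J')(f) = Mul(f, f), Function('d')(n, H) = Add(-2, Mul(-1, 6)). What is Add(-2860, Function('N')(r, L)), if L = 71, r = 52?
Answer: -2811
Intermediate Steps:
Function('d')(n, H) = -8 (Function('d')(n, H) = Add(-2, -6) = -8)
Function('J')(f) = Pow(f, 2)
Function('N')(E, A) = 49 (Function('N')(E, A) = Pow(Add(-8, Pow(-1, 2)), 2) = Pow(Add(-8, 1), 2) = Pow(-7, 2) = 49)
Add(-2860, Function('N')(r, L)) = Add(-2860, 49) = -2811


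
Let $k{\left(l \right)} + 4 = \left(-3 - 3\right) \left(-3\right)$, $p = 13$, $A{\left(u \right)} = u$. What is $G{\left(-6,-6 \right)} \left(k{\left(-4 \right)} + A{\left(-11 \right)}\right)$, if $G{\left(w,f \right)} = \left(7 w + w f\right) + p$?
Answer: $21$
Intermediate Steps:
$G{\left(w,f \right)} = 13 + 7 w + f w$ ($G{\left(w,f \right)} = \left(7 w + w f\right) + 13 = \left(7 w + f w\right) + 13 = 13 + 7 w + f w$)
$k{\left(l \right)} = 14$ ($k{\left(l \right)} = -4 + \left(-3 - 3\right) \left(-3\right) = -4 - -18 = -4 + 18 = 14$)
$G{\left(-6,-6 \right)} \left(k{\left(-4 \right)} + A{\left(-11 \right)}\right) = \left(13 + 7 \left(-6\right) - -36\right) \left(14 - 11\right) = \left(13 - 42 + 36\right) 3 = 7 \cdot 3 = 21$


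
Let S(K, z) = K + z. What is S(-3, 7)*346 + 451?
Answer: 1835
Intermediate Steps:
S(-3, 7)*346 + 451 = (-3 + 7)*346 + 451 = 4*346 + 451 = 1384 + 451 = 1835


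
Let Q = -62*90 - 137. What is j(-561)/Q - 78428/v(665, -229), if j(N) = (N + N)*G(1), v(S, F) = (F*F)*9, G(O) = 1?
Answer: 81176342/2698246773 ≈ 0.030085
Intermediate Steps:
v(S, F) = 9*F**2 (v(S, F) = F**2*9 = 9*F**2)
j(N) = 2*N (j(N) = (N + N)*1 = (2*N)*1 = 2*N)
Q = -5717 (Q = -5580 - 137 = -5717)
j(-561)/Q - 78428/v(665, -229) = (2*(-561))/(-5717) - 78428/(9*(-229)**2) = -1122*(-1/5717) - 78428/(9*52441) = 1122/5717 - 78428/471969 = 81176342/2698246773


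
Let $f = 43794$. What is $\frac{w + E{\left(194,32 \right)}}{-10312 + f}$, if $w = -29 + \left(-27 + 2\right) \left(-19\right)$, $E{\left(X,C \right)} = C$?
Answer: $\frac{239}{16741} \approx 0.014276$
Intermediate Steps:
$w = 446$ ($w = -29 - -475 = -29 + 475 = 446$)
$\frac{w + E{\left(194,32 \right)}}{-10312 + f} = \frac{446 + 32}{-10312 + 43794} = \frac{478}{33482} = 478 \cdot \frac{1}{33482} = \frac{239}{16741}$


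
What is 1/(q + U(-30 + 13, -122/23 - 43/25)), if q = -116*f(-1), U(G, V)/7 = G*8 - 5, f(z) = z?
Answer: -1/871 ≈ -0.0011481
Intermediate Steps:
U(G, V) = -35 + 56*G (U(G, V) = 7*(G*8 - 5) = 7*(8*G - 5) = 7*(-5 + 8*G) = -35 + 56*G)
q = 116 (q = -116*(-1) = 116)
1/(q + U(-30 + 13, -122/23 - 43/25)) = 1/(116 + (-35 + 56*(-30 + 13))) = 1/(116 + (-35 + 56*(-17))) = 1/(116 + (-35 - 952)) = 1/(116 - 987) = 1/(-871) = -1/871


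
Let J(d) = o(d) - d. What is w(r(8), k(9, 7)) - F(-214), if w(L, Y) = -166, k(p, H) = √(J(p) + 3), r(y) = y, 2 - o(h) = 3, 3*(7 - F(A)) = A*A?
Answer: 45277/3 ≈ 15092.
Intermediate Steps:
F(A) = 7 - A²/3 (F(A) = 7 - A*A/3 = 7 - A²/3)
o(h) = -1 (o(h) = 2 - 1*3 = 2 - 3 = -1)
J(d) = -1 - d
k(p, H) = √(2 - p) (k(p, H) = √((-1 - p) + 3) = √(2 - p))
w(r(8), k(9, 7)) - F(-214) = -166 - (7 - ⅓*(-214)²) = -166 - (7 - ⅓*45796) = -166 - (7 - 45796/3) = -166 - 1*(-45775/3) = -166 + 45775/3 = 45277/3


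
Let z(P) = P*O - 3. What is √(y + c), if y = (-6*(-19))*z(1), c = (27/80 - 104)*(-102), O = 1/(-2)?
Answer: √4069830/20 ≈ 100.87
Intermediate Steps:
O = -½ ≈ -0.50000
c = 422943/40 (c = (27*(1/80) - 104)*(-102) = (27/80 - 104)*(-102) = -8293/80*(-102) = 422943/40 ≈ 10574.)
z(P) = -3 - P/2 (z(P) = P*(-½) - 3 = -P/2 - 3 = -3 - P/2)
y = -399 (y = (-6*(-19))*(-3 - ½*1) = 114*(-3 - ½) = 114*(-7/2) = -399)
√(y + c) = √(-399 + 422943/40) = √(406983/40) = √4069830/20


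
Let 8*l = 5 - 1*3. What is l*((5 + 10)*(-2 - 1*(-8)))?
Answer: 45/2 ≈ 22.500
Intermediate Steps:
l = ¼ (l = (5 - 1*3)/8 = (5 - 3)/8 = (⅛)*2 = ¼ ≈ 0.25000)
l*((5 + 10)*(-2 - 1*(-8))) = ((5 + 10)*(-2 - 1*(-8)))/4 = (15*(-2 + 8))/4 = (15*6)/4 = (¼)*90 = 45/2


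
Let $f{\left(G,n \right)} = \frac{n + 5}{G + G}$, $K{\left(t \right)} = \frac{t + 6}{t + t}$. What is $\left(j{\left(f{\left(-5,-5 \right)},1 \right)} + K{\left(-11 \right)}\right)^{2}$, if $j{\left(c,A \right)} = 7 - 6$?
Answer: $\frac{729}{484} \approx 1.5062$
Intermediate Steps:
$K{\left(t \right)} = \frac{6 + t}{2 t}$
$f{\left(G,n \right)} = \frac{5 + n}{2 G}$
$j{\left(c,A \right)} = 1$
$\left(j{\left(f{\left(-5,-5 \right)},1 \right)} + K{\left(-11 \right)}\right)^{2} = \left(1 + \frac{6 - 11}{2 \left(-11\right)}\right)^{2} = \left(1 + \frac{1}{2} \left(- \frac{1}{11}\right) \left(-5\right)\right)^{2} = \left(1 + \frac{5}{22}\right)^{2} = \left(\frac{27}{22}\right)^{2} = \frac{729}{484}$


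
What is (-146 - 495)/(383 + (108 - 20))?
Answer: -641/471 ≈ -1.3609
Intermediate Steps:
(-146 - 495)/(383 + (108 - 20)) = -641/(383 + 88) = -641/471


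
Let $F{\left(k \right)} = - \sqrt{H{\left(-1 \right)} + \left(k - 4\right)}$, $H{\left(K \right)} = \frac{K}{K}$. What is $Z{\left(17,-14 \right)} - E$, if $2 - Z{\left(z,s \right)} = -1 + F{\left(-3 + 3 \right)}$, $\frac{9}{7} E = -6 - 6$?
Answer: $\frac{37}{3} + i \sqrt{3} \approx 12.333 + 1.732 i$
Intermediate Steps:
$H{\left(K \right)} = 1$
$E = - \frac{28}{3}$ ($E = \frac{7 \left(-6 - 6\right)}{9} = \frac{7}{9} \left(-12\right) = - \frac{28}{3} \approx -9.3333$)
$F{\left(k \right)} = - \sqrt{-3 + k}$ ($F{\left(k \right)} = - \sqrt{1 + \left(k - 4\right)} = - \sqrt{1 + \left(-4 + k\right)} = - \sqrt{-3 + k}$)
$Z{\left(z,s \right)} = 3 + i \sqrt{3}$ ($Z{\left(z,s \right)} = 2 - \left(-1 - \sqrt{-3 + \left(-3 + 3\right)}\right) = 2 - \left(-1 - \sqrt{-3 + 0}\right) = 2 - \left(-1 - \sqrt{-3}\right) = 2 - \left(-1 - i \sqrt{3}\right) = 2 + \left(1 + i \sqrt{3}\right) = 3 + i \sqrt{3}$)
$Z{\left(17,-14 \right)} - E = \left(3 + i \sqrt{3}\right) - - \frac{28}{3} = \left(3 + i \sqrt{3}\right) + \frac{28}{3} = \frac{37}{3} + i \sqrt{3}$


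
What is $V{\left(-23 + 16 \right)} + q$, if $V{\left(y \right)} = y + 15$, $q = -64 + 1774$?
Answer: $1718$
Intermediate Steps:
$q = 1710$
$V{\left(y \right)} = 15 + y$
$V{\left(-23 + 16 \right)} + q = \left(15 + \left(-23 + 16\right)\right) + 1710 = \left(15 - 7\right) + 1710 = 8 + 1710 = 1718$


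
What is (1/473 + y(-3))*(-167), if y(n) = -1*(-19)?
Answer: -1500996/473 ≈ -3173.4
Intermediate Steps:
y(n) = 19
(1/473 + y(-3))*(-167) = (1/473 + 19)*(-167) = (8988/473)*(-167) = -1500996/473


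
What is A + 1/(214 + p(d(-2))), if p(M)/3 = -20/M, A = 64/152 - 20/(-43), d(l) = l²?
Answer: 144893/162583 ≈ 0.89119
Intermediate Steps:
A = 724/817 (A = 64*(1/152) - 20*(-1/43) = 8/19 + 20/43 = 724/817 ≈ 0.88617)
p(M) = -60/M (p(M) = 3*(-20/M) = -60/M)
A + 1/(214 + p(d(-2))) = 724/817 + 1/(214 - 60/((-2)²)) = 724/817 + 1/(214 - 60/4) = 724/817 + 1/(214 - 60*¼) = 724/817 + 1/(214 - 15) = 724/817 + 1/199 = 144893/162583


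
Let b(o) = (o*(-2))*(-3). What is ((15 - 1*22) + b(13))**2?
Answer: 5041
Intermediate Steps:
b(o) = 6*o (b(o) = -2*o*(-3) = 6*o)
((15 - 1*22) + b(13))**2 = ((15 - 1*22) + 6*13)**2 = ((15 - 22) + 78)**2 = (-7 + 78)**2 = 71**2 = 5041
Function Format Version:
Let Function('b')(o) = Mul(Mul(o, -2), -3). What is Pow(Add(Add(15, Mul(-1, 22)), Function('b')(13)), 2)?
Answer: 5041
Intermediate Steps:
Function('b')(o) = Mul(6, o) (Function('b')(o) = Mul(Mul(-2, o), -3) = Mul(6, o))
Pow(Add(Add(15, Mul(-1, 22)), Function('b')(13)), 2) = Pow(Add(Add(15, Mul(-1, 22)), Mul(6, 13)), 2) = Pow(Add(Add(15, -22), 78), 2) = Pow(Add(-7, 78), 2) = Pow(71, 2) = 5041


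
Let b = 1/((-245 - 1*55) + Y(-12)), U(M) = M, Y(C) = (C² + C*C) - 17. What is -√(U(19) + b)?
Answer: -5*√638/29 ≈ -4.3549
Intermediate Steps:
Y(C) = -17 + 2*C² (Y(C) = (C² + C²) - 17 = 2*C² - 17 = -17 + 2*C²)
b = -1/29 (b = 1/((-245 - 1*55) + (-17 + 2*(-12)²)) = 1/((-245 - 55) + (-17 + 2*144)) = 1/(-300 + (-17 + 288)) = 1/(-300 + 271) = 1/(-29) = -1/29 ≈ -0.034483)
-√(U(19) + b) = -√(19 - 1/29) = -√(550/29) = -5*√638/29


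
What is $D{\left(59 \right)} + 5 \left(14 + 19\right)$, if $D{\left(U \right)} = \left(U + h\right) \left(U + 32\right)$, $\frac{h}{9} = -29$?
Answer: $-18217$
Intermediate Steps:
$h = -261$ ($h = 9 \left(-29\right) = -261$)
$D{\left(U \right)} = \left(-261 + U\right) \left(32 + U\right)$ ($D{\left(U \right)} = \left(U - 261\right) \left(U + 32\right) = \left(-261 + U\right) \left(32 + U\right)$)
$D{\left(59 \right)} + 5 \left(14 + 19\right) = \left(-8352 + 59^{2} - 13511\right) + 5 \left(14 + 19\right) = \left(-8352 + 3481 - 13511\right) + 5 \cdot 33 = -18382 + 165 = -18217$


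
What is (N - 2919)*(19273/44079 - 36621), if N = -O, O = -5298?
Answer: -1280058844298/14693 ≈ -8.7120e+7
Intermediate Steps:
N = 5298 (N = -1*(-5298) = 5298)
(N - 2919)*(19273/44079 - 36621) = (5298 - 2919)*(19273/44079 - 36621) = 2379*(19273*(1/44079) - 36621) = 2379*(19273/44079 - 36621) = 2379*(-1614197786/44079) = -1280058844298/14693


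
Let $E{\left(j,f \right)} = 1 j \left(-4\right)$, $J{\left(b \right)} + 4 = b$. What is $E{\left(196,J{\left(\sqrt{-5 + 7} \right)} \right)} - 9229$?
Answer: $-10013$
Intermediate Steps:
$J{\left(b \right)} = -4 + b$
$E{\left(j,f \right)} = - 4 j$ ($E{\left(j,f \right)} = j \left(-4\right) = - 4 j$)
$E{\left(196,J{\left(\sqrt{-5 + 7} \right)} \right)} - 9229 = \left(-4\right) 196 - 9229 = -784 - 9229 = -10013$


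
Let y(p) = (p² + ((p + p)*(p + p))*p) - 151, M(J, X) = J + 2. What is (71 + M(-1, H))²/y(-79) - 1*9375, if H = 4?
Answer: -9215936967/983033 ≈ -9375.0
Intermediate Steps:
M(J, X) = 2 + J
y(p) = -151 + p² + 4*p³ (y(p) = (p² + ((2*p)*(2*p))*p) - 151 = (p² + (4*p²)*p) - 151 = (p² + 4*p³) - 151 = -151 + p² + 4*p³)
(71 + M(-1, H))²/y(-79) - 1*9375 = (71 + (2 - 1))²/(-151 + (-79)² + 4*(-79)³) - 1*9375 = (71 + 1)²/(-151 + 6241 + 4*(-493039)) - 9375 = 72²/(-151 + 6241 - 1972156) - 9375 = 5184/(-1966066) - 9375 = 5184*(-1/1966066) - 9375 = -2592/983033 - 9375 = -9215936967/983033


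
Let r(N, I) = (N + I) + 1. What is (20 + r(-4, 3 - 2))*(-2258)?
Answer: -40644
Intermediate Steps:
r(N, I) = 1 + I + N (r(N, I) = (I + N) + 1 = 1 + I + N)
(20 + r(-4, 3 - 2))*(-2258) = (20 + (1 + (3 - 2) - 4))*(-2258) = (20 + (1 + 1 - 4))*(-2258) = (20 - 2)*(-2258) = 18*(-2258) = -40644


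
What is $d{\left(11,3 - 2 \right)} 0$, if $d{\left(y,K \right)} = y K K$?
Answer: $0$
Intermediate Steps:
$d{\left(y,K \right)} = y K^{2}$ ($d{\left(y,K \right)} = K y K = y K^{2}$)
$d{\left(11,3 - 2 \right)} 0 = 11 \left(3 - 2\right)^{2} \cdot 0 = 11 \cdot 1^{2} \cdot 0 = 11 \cdot 1 \cdot 0 = 11 \cdot 0 = 0$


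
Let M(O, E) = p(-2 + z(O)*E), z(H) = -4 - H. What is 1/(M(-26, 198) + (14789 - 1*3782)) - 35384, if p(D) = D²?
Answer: -671175141031/18968323 ≈ -35384.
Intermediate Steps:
M(O, E) = (-2 + E*(-4 - O))² (M(O, E) = (-2 + (-4 - O)*E)² = (-2 + E*(-4 - O))²)
1/(M(-26, 198) + (14789 - 1*3782)) - 35384 = 1/((2 + 198*(4 - 26))² + (14789 - 1*3782)) - 35384 = 1/((2 + 198*(-22))² + (14789 - 3782)) - 35384 = 1/((2 - 4356)² + 11007) - 35384 = 1/((-4354)² + 11007) - 35384 = 1/(18957316 + 11007) - 35384 = 1/18968323 - 35384 = -671175141031/18968323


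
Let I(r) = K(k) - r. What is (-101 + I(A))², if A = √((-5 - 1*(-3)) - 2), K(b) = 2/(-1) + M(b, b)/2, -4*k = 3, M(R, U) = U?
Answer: 683673/64 + 827*I/2 ≈ 10682.0 + 413.5*I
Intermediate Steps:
k = -¾ (k = -¼*3 = -¾ ≈ -0.75000)
K(b) = -2 + b/2 (K(b) = 2/(-1) + b/2 = 2*(-1) + b*(½) = -2 + b/2)
A = 2*I (A = √((-5 + 3) - 2) = √(-2 - 2) = √(-4) = 2*I ≈ 2.0*I)
I(r) = -19/8 - r (I(r) = (-2 + (½)*(-¾)) - r = (-2 - 3/8) - r = -19/8 - r)
(-101 + I(A))² = (-101 + (-19/8 - 2*I))² = (-827/8 - 2*I)²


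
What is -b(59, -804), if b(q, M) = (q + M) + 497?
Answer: 248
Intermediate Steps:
b(q, M) = 497 + M + q (b(q, M) = (M + q) + 497 = 497 + M + q)
-b(59, -804) = -(497 - 804 + 59) = -1*(-248) = 248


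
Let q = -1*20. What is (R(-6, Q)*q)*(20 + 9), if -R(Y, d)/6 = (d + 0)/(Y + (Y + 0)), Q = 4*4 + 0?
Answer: -4640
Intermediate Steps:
Q = 16 (Q = 16 + 0 = 16)
q = -20
R(Y, d) = -3*d/Y (R(Y, d) = -6*(d + 0)/(Y + (Y + 0)) = -6*d/(Y + Y) = -6*d/(2*Y) = -6*d*1/(2*Y) = -3*d/Y)
(R(-6, Q)*q)*(20 + 9) = (-3*16/(-6)*(-20))*(20 + 9) = (-3*16*(-⅙)*(-20))*29 = (8*(-20))*29 = -160*29 = -4640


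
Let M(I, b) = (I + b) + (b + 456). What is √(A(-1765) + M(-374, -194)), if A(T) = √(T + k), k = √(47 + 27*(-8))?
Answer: √(-306 + √(-1765 + 13*I)) ≈ 1.1983 + 17.529*I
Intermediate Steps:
k = 13*I (k = √(47 - 216) = √(-169) = 13*I ≈ 13.0*I)
M(I, b) = 456 + I + 2*b (M(I, b) = (I + b) + (456 + b) = 456 + I + 2*b)
A(T) = √(T + 13*I)
√(A(-1765) + M(-374, -194)) = √(√(-1765 + 13*I) + (456 - 374 + 2*(-194))) = √(√(-1765 + 13*I) + (456 - 374 - 388)) = √(√(-1765 + 13*I) - 306) = √(-306 + √(-1765 + 13*I))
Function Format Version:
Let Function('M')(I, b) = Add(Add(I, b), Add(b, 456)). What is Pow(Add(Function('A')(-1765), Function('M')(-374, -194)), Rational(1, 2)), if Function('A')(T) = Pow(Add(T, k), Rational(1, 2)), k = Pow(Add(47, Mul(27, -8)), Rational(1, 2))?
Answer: Pow(Add(-306, Pow(Add(-1765, Mul(13, I)), Rational(1, 2))), Rational(1, 2)) ≈ Add(1.1983, Mul(17.529, I))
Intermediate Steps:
k = Mul(13, I) (k = Pow(Add(47, -216), Rational(1, 2)) = Pow(-169, Rational(1, 2)) = Mul(13, I) ≈ Mul(13.000, I))
Function('M')(I, b) = Add(456, I, Mul(2, b)) (Function('M')(I, b) = Add(Add(I, b), Add(456, b)) = Add(456, I, Mul(2, b)))
Function('A')(T) = Pow(Add(T, Mul(13, I)), Rational(1, 2))
Pow(Add(Function('A')(-1765), Function('M')(-374, -194)), Rational(1, 2)) = Pow(Add(Pow(Add(-1765, Mul(13, I)), Rational(1, 2)), Add(456, -374, Mul(2, -194))), Rational(1, 2)) = Pow(Add(Pow(Add(-1765, Mul(13, I)), Rational(1, 2)), Add(456, -374, -388)), Rational(1, 2)) = Pow(Add(Pow(Add(-1765, Mul(13, I)), Rational(1, 2)), -306), Rational(1, 2)) = Pow(Add(-306, Pow(Add(-1765, Mul(13, I)), Rational(1, 2))), Rational(1, 2))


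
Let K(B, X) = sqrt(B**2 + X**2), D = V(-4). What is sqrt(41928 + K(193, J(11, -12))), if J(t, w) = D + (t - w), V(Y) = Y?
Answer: sqrt(41928 + sqrt(37610)) ≈ 205.24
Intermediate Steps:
D = -4
J(t, w) = -4 + t - w (J(t, w) = -4 + (t - w) = -4 + t - w)
sqrt(41928 + K(193, J(11, -12))) = sqrt(41928 + sqrt(193**2 + (-4 + 11 - 1*(-12))**2)) = sqrt(41928 + sqrt(37249 + (-4 + 11 + 12)**2)) = sqrt(41928 + sqrt(37249 + 19**2)) = sqrt(41928 + sqrt(37249 + 361)) = sqrt(41928 + sqrt(37610))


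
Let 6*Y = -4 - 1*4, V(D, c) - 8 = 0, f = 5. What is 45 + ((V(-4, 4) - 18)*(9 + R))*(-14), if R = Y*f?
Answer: 1115/3 ≈ 371.67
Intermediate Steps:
V(D, c) = 8 (V(D, c) = 8 + 0 = 8)
Y = -4/3 (Y = (-4 - 1*4)/6 = (-4 - 4)/6 = (⅙)*(-8) = -4/3 ≈ -1.3333)
R = -20/3 (R = -4/3*5 = -20/3 ≈ -6.6667)
45 + ((V(-4, 4) - 18)*(9 + R))*(-14) = 45 + ((8 - 18)*(9 - 20/3))*(-14) = 45 - 10*7/3*(-14) = 45 - 70/3*(-14) = 45 + 980/3 = 1115/3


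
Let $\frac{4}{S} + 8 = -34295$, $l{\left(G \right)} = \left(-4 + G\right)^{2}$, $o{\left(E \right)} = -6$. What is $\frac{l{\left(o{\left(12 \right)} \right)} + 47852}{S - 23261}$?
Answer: $- \frac{548299152}{265974029} \approx -2.0615$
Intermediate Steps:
$S = - \frac{4}{34303}$ ($S = \frac{4}{-8 - 34295} = \frac{4}{-34303} = 4 \left(- \frac{1}{34303}\right) = - \frac{4}{34303} \approx -0.00011661$)
$\frac{l{\left(o{\left(12 \right)} \right)} + 47852}{S - 23261} = \frac{\left(-4 - 6\right)^{2} + 47852}{- \frac{4}{34303} - 23261} = \frac{\left(-10\right)^{2} + 47852}{- \frac{797922087}{34303}} = \left(100 + 47852\right) \left(- \frac{34303}{797922087}\right) = 47952 \left(- \frac{34303}{797922087}\right) = - \frac{548299152}{265974029}$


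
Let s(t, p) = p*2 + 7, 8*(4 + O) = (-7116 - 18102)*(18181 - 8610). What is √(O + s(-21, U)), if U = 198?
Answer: I*√120679143/2 ≈ 5492.7*I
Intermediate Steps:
O = -120680755/4 (O = -4 + ((-7116 - 18102)*(18181 - 8610))/8 = -4 + (-25218*9571)/8 = -4 + (⅛)*(-241361478) = -4 - 120680739/4 = -120680755/4 ≈ -3.0170e+7)
s(t, p) = 7 + 2*p (s(t, p) = 2*p + 7 = 7 + 2*p)
√(O + s(-21, U)) = √(-120680755/4 + (7 + 2*198)) = √(-120680755/4 + (7 + 396)) = √(-120680755/4 + 403) = √(-120679143/4) = I*√120679143/2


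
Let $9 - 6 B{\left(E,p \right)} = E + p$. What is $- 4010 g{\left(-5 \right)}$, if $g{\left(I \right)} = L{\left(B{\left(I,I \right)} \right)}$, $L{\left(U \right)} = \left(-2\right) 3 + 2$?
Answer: $16040$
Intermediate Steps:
$B{\left(E,p \right)} = \frac{3}{2} - \frac{E}{6} - \frac{p}{6}$ ($B{\left(E,p \right)} = \frac{3}{2} - \frac{E + p}{6} = \frac{3}{2} - \left(\frac{E}{6} + \frac{p}{6}\right) = \frac{3}{2} - \frac{E}{6} - \frac{p}{6}$)
$L{\left(U \right)} = -4$ ($L{\left(U \right)} = -6 + 2 = -4$)
$g{\left(I \right)} = -4$
$- 4010 g{\left(-5 \right)} = \left(-4010\right) \left(-4\right) = 16040$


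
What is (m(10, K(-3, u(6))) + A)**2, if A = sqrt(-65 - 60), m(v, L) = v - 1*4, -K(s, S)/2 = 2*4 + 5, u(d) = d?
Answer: -89 + 60*I*sqrt(5) ≈ -89.0 + 134.16*I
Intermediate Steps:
K(s, S) = -26 (K(s, S) = -2*(2*4 + 5) = -2*(8 + 5) = -2*13 = -26)
m(v, L) = -4 + v (m(v, L) = v - 4 = -4 + v)
A = 5*I*sqrt(5) (A = sqrt(-125) = 5*I*sqrt(5) ≈ 11.18*I)
(m(10, K(-3, u(6))) + A)**2 = ((-4 + 10) + 5*I*sqrt(5))**2 = (6 + 5*I*sqrt(5))**2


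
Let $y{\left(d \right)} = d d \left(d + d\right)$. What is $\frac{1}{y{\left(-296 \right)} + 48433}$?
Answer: $- \frac{1}{51820239} \approx -1.9297 \cdot 10^{-8}$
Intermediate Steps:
$y{\left(d \right)} = 2 d^{3}$ ($y{\left(d \right)} = d^{2} \cdot 2 d = 2 d^{3}$)
$\frac{1}{y{\left(-296 \right)} + 48433} = \frac{1}{2 \left(-296\right)^{3} + 48433} = \frac{1}{2 \left(-25934336\right) + 48433} = \frac{1}{-51868672 + 48433} = \frac{1}{-51820239} = - \frac{1}{51820239}$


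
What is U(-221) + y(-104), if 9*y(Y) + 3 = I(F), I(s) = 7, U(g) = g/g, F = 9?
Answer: 13/9 ≈ 1.4444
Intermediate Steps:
U(g) = 1
y(Y) = 4/9 (y(Y) = -⅓ + (⅑)*7 = -⅓ + 7/9 = 4/9)
U(-221) + y(-104) = 1 + 4/9 = 13/9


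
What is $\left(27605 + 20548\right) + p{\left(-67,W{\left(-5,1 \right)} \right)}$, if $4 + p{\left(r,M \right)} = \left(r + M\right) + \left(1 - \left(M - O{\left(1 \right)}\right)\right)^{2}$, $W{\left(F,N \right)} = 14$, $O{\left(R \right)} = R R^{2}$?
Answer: $48240$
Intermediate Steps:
$O{\left(R \right)} = R^{3}$
$p{\left(r,M \right)} = -4 + M + r + \left(2 - M\right)^{2}$ ($p{\left(r,M \right)} = -4 + \left(\left(r + M\right) + \left(1 - \left(-1 + M\right)\right)^{2}\right) = -4 + \left(\left(M + r\right) + \left(1 - \left(-1 + M\right)\right)^{2}\right) = -4 + \left(\left(M + r\right) + \left(2 - M\right)^{2}\right) = -4 + \left(M + r + \left(2 - M\right)^{2}\right) = -4 + M + r + \left(2 - M\right)^{2}$)
$\left(27605 + 20548\right) + p{\left(-67,W{\left(-5,1 \right)} \right)} = \left(27605 + 20548\right) - \left(109 - 196\right) = 48153 - -87 = 48153 + 87 = 48240$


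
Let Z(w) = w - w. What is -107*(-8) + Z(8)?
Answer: 856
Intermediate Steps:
Z(w) = 0
-107*(-8) + Z(8) = -107*(-8) + 0 = 856 + 0 = 856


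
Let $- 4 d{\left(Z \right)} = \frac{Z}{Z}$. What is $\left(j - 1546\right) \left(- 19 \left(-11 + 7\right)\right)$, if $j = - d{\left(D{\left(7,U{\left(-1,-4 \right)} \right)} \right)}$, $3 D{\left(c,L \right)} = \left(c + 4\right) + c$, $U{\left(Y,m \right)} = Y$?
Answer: $-117477$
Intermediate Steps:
$D{\left(c,L \right)} = \frac{4}{3} + \frac{2 c}{3}$ ($D{\left(c,L \right)} = \frac{\left(c + 4\right) + c}{3} = \frac{\left(4 + c\right) + c}{3} = \frac{4 + 2 c}{3} = \frac{4}{3} + \frac{2 c}{3}$)
$d{\left(Z \right)} = - \frac{1}{4}$ ($d{\left(Z \right)} = - \frac{Z \frac{1}{Z}}{4} = \left(- \frac{1}{4}\right) 1 = - \frac{1}{4}$)
$j = \frac{1}{4}$ ($j = \left(-1\right) \left(- \frac{1}{4}\right) = \frac{1}{4} \approx 0.25$)
$\left(j - 1546\right) \left(- 19 \left(-11 + 7\right)\right) = \left(\frac{1}{4} - 1546\right) \left(- 19 \left(-11 + 7\right)\right) = - \frac{6183 \left(\left(-19\right) \left(-4\right)\right)}{4} = \left(- \frac{6183}{4}\right) 76 = -117477$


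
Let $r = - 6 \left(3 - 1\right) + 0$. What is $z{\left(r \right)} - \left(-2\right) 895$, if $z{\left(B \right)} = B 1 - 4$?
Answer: $1774$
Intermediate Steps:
$r = -12$ ($r = \left(-6\right) 2 + 0 = -12 + 0 = -12$)
$z{\left(B \right)} = -4 + B$ ($z{\left(B \right)} = B - 4 = -4 + B$)
$z{\left(r \right)} - \left(-2\right) 895 = \left(-4 - 12\right) - \left(-2\right) 895 = -16 - -1790 = -16 + 1790 = 1774$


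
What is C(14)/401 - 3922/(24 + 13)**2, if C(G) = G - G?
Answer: -106/37 ≈ -2.8649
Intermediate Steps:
C(G) = 0
C(14)/401 - 3922/(24 + 13)**2 = 0/401 - 3922/(24 + 13)**2 = 0*(1/401) - 3922/(37**2) = 0 - 3922/1369 = 0 - 3922*1/1369 = 0 - 106/37 = -106/37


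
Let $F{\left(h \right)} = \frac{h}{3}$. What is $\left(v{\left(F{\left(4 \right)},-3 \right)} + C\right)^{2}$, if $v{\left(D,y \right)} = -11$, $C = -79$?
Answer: $8100$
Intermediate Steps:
$F{\left(h \right)} = \frac{h}{3}$ ($F{\left(h \right)} = h \frac{1}{3} = \frac{h}{3}$)
$\left(v{\left(F{\left(4 \right)},-3 \right)} + C\right)^{2} = \left(-11 - 79\right)^{2} = \left(-90\right)^{2} = 8100$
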